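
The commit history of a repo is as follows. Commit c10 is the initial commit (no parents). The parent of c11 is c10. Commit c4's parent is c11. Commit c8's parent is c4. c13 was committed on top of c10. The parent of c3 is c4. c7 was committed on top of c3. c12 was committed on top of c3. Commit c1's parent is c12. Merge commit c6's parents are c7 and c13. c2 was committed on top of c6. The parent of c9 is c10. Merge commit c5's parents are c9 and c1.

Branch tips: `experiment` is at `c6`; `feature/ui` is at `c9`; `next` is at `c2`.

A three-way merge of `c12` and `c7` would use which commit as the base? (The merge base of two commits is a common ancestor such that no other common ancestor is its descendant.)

c3

Ancestors of c12: {c10, c11, c12, c3, c4}.
Ancestors of c7: {c10, c11, c3, c4, c7}.
Common ancestors: {c10, c11, c3, c4}.
Among these, c3 is not an ancestor of any other common ancestor — it is the merge base.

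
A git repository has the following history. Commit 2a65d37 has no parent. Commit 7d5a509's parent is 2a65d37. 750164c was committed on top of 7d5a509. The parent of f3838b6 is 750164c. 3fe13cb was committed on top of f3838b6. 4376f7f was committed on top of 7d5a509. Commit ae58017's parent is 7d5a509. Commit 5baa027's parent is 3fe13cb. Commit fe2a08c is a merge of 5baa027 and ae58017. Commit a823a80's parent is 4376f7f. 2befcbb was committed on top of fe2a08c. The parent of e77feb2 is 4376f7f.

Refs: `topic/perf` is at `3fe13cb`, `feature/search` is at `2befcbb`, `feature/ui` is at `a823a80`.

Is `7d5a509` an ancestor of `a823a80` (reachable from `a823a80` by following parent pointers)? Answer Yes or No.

Ancestors of a823a80 (commits reachable by following parents): {2a65d37, 4376f7f, 7d5a509, a823a80}.
7d5a509 is in that set, so it is an ancestor of a823a80.

Yes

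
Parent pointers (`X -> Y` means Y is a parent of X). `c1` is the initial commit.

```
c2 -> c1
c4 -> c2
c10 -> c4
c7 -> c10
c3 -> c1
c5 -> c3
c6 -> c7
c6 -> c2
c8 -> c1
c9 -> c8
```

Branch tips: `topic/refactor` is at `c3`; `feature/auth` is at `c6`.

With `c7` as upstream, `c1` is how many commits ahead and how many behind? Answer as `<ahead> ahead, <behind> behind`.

Reachable from c1: {c1}.
Reachable from c7: {c1, c10, c2, c4, c7}.
Only in c1's history (ahead): {} — 0.
Only in c7's history (behind): {c10, c2, c4, c7} — 4.

0 ahead, 4 behind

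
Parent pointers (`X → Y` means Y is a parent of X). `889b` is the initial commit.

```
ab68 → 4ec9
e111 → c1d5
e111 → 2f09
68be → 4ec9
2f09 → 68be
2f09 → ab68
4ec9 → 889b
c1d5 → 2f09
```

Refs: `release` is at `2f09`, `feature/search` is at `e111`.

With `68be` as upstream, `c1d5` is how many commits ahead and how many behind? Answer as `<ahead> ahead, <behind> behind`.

Reachable from c1d5: {2f09, 4ec9, 68be, 889b, ab68, c1d5}.
Reachable from 68be: {4ec9, 68be, 889b}.
Only in c1d5's history (ahead): {2f09, ab68, c1d5} — 3.
Only in 68be's history (behind): {} — 0.

3 ahead, 0 behind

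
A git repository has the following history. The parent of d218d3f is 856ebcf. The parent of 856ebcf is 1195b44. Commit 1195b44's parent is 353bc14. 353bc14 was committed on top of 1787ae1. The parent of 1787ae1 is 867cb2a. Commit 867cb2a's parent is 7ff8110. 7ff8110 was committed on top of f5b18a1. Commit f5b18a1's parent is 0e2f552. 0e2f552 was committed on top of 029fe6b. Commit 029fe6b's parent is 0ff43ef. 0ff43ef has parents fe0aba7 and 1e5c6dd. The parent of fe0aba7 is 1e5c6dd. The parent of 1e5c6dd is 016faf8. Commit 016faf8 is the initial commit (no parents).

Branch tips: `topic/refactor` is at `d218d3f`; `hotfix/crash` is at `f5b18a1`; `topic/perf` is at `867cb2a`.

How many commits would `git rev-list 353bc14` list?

Walking parent pointers from 353bc14: reachable set = {016faf8, 029fe6b, 0e2f552, 0ff43ef, 1787ae1, 1e5c6dd, 353bc14, 7ff8110, 867cb2a, f5b18a1, fe0aba7}.
That is 11 commits.

11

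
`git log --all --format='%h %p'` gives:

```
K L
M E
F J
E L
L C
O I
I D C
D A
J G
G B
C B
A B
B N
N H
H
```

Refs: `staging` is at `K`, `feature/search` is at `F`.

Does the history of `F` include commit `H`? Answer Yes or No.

Yes

Ancestors of F (commits reachable by following parents): {B, F, G, H, J, N}.
H is in that set, so it is an ancestor of F.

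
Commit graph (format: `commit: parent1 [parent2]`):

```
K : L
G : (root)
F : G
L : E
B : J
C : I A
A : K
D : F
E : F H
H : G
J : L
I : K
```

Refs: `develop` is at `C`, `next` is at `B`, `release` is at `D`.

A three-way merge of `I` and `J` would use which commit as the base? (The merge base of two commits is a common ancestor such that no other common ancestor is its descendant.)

L

Ancestors of I: {E, F, G, H, I, K, L}.
Ancestors of J: {E, F, G, H, J, L}.
Common ancestors: {E, F, G, H, L}.
Among these, L is not an ancestor of any other common ancestor — it is the merge base.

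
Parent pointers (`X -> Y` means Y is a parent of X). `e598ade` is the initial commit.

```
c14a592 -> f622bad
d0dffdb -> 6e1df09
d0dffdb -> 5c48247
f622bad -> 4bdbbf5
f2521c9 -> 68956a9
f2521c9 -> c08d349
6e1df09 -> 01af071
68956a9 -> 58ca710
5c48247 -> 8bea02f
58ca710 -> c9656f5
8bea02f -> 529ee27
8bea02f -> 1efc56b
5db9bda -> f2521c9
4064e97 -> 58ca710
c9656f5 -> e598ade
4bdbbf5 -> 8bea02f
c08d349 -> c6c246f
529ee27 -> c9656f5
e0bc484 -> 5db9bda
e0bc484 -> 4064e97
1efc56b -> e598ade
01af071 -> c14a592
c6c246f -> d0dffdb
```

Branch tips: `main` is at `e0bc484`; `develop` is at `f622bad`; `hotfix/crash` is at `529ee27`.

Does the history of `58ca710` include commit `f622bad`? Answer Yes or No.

Ancestors of 58ca710: {58ca710, c9656f5, e598ade}.
f622bad is not in that set, so it is not an ancestor of 58ca710.

No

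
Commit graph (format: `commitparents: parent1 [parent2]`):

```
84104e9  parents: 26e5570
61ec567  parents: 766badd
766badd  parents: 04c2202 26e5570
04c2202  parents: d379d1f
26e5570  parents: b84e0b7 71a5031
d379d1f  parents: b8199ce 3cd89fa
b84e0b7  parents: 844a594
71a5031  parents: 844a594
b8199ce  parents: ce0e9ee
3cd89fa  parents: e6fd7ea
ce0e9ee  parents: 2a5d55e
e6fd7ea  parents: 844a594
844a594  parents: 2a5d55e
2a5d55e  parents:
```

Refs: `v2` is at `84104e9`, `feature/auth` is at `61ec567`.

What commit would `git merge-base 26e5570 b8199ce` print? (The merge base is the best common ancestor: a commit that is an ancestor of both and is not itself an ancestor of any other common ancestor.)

2a5d55e

Ancestors of 26e5570: {26e5570, 2a5d55e, 71a5031, 844a594, b84e0b7}.
Ancestors of b8199ce: {2a5d55e, b8199ce, ce0e9ee}.
Common ancestors: {2a5d55e}.
The only common ancestor is 2a5d55e, so it is the merge base.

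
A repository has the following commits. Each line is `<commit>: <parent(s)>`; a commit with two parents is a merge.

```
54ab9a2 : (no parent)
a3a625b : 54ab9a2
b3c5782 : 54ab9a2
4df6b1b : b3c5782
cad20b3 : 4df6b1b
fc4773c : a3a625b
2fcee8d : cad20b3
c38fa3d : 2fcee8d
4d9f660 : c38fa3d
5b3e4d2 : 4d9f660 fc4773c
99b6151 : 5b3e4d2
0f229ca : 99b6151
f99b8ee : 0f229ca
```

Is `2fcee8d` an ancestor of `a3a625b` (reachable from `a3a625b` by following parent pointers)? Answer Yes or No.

Ancestors of a3a625b: {54ab9a2, a3a625b}.
2fcee8d is not in that set, so it is not an ancestor of a3a625b.

No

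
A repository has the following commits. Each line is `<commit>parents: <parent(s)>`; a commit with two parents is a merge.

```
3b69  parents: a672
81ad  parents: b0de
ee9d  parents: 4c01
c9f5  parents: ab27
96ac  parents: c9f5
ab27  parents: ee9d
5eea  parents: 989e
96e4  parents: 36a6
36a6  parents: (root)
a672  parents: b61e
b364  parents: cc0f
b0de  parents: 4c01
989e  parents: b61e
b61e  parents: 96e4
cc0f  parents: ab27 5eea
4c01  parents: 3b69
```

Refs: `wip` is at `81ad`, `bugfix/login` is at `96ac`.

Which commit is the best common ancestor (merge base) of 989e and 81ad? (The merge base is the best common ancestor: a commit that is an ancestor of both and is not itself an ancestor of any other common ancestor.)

b61e

Ancestors of 989e: {36a6, 96e4, 989e, b61e}.
Ancestors of 81ad: {36a6, 3b69, 4c01, 81ad, 96e4, a672, b0de, b61e}.
Common ancestors: {36a6, 96e4, b61e}.
Among these, b61e is not an ancestor of any other common ancestor — it is the merge base.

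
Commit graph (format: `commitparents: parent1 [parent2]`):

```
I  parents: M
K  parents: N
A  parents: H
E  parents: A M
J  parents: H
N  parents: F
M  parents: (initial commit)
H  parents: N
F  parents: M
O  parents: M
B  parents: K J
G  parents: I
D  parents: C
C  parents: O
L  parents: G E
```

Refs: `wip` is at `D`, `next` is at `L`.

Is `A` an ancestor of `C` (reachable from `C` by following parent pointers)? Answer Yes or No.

Ancestors of C: {C, M, O}.
A is not in that set, so it is not an ancestor of C.

No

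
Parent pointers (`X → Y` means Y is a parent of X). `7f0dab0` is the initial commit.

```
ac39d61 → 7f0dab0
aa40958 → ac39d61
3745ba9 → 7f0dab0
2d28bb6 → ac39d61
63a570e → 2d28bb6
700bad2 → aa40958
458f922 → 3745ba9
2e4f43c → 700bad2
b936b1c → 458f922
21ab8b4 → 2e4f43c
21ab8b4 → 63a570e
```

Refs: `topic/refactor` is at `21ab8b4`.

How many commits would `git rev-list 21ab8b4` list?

Walking parent pointers from 21ab8b4: reachable set = {21ab8b4, 2d28bb6, 2e4f43c, 63a570e, 700bad2, 7f0dab0, aa40958, ac39d61}.
That is 8 commits.

8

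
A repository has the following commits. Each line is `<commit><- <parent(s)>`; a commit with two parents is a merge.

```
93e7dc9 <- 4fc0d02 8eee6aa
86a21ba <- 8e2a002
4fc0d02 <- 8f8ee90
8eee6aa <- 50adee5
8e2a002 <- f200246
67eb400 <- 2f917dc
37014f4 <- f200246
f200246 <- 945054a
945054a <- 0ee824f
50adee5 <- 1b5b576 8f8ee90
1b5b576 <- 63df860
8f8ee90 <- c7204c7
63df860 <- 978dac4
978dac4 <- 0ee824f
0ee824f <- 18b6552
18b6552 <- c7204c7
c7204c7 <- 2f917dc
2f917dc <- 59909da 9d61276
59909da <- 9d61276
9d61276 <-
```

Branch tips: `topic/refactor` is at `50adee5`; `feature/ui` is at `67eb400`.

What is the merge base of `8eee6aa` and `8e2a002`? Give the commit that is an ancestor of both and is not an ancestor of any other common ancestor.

Ancestors of 8eee6aa: {0ee824f, 18b6552, 1b5b576, 2f917dc, 50adee5, 59909da, 63df860, 8eee6aa, 8f8ee90, 978dac4, 9d61276, c7204c7}.
Ancestors of 8e2a002: {0ee824f, 18b6552, 2f917dc, 59909da, 8e2a002, 945054a, 9d61276, c7204c7, f200246}.
Common ancestors: {0ee824f, 18b6552, 2f917dc, 59909da, 9d61276, c7204c7}.
Among these, 0ee824f is not an ancestor of any other common ancestor — it is the merge base.

0ee824f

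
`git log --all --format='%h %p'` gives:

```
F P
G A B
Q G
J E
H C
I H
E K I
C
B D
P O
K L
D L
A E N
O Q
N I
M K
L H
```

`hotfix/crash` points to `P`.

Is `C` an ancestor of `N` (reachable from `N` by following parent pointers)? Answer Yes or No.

Yes

Ancestors of N (commits reachable by following parents): {C, H, I, N}.
C is in that set, so it is an ancestor of N.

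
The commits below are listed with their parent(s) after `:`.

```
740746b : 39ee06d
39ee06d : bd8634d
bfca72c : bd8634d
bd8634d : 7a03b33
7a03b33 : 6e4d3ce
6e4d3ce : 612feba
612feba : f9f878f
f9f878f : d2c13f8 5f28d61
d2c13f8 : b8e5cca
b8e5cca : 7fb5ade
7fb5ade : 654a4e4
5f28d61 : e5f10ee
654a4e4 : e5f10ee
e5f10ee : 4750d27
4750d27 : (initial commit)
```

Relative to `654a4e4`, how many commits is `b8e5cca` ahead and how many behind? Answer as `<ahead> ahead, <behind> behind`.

2 ahead, 0 behind

Reachable from b8e5cca: {4750d27, 654a4e4, 7fb5ade, b8e5cca, e5f10ee}.
Reachable from 654a4e4: {4750d27, 654a4e4, e5f10ee}.
Only in b8e5cca's history (ahead): {7fb5ade, b8e5cca} — 2.
Only in 654a4e4's history (behind): {} — 0.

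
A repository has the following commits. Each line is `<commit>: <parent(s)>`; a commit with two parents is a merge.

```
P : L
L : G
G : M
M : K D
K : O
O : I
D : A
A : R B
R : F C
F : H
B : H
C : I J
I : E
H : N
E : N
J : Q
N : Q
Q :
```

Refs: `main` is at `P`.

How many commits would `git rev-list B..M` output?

Reachable from M: {A, B, C, D, E, F, H, I, J, K, M, N, O, Q, R}.
Reachable from B: {B, H, N, Q}.
In M's history but not B's: {A, C, D, E, F, I, J, K, M, O, R} — 11 commits.

11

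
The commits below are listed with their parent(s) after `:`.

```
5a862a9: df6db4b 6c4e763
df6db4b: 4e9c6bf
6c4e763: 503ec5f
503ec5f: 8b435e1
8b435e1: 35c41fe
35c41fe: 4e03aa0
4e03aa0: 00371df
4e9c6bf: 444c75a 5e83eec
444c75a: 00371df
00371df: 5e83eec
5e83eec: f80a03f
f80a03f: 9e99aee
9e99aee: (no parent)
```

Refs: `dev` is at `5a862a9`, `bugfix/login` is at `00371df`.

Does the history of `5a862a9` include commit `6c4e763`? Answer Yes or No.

Ancestors of 5a862a9 (commits reachable by following parents): {00371df, 35c41fe, 444c75a, 4e03aa0, 4e9c6bf, 503ec5f, 5a862a9, 5e83eec, 6c4e763, 8b435e1, 9e99aee, df6db4b, f80a03f}.
6c4e763 is in that set, so it is an ancestor of 5a862a9.

Yes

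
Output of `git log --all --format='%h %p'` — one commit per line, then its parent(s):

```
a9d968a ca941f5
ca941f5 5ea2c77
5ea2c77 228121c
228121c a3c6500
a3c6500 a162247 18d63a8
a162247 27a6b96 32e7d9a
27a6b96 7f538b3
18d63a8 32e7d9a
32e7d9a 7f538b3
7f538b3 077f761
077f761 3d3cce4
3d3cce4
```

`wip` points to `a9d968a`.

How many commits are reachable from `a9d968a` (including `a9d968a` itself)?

12

Walking parent pointers from a9d968a: reachable set = {077f761, 18d63a8, 228121c, 27a6b96, 32e7d9a, 3d3cce4, 5ea2c77, 7f538b3, a162247, a3c6500, a9d968a, ca941f5}.
That is 12 commits.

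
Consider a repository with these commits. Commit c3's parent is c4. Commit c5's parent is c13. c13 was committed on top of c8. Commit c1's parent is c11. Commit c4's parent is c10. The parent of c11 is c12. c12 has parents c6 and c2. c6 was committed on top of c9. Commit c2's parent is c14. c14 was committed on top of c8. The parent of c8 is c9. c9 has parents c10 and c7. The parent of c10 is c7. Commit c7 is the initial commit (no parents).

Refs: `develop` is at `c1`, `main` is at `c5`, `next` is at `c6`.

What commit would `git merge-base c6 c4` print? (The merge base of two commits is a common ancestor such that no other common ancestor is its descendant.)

c10

Ancestors of c6: {c10, c6, c7, c9}.
Ancestors of c4: {c10, c4, c7}.
Common ancestors: {c10, c7}.
Among these, c10 is not an ancestor of any other common ancestor — it is the merge base.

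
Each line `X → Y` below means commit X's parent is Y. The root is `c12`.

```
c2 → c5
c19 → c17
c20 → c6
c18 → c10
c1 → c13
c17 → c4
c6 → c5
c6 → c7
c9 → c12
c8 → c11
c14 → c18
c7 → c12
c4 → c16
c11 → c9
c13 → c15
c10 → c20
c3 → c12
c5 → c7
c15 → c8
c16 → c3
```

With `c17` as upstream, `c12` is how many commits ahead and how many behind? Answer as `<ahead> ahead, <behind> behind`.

0 ahead, 4 behind

Reachable from c12: {c12}.
Reachable from c17: {c12, c16, c17, c3, c4}.
Only in c12's history (ahead): {} — 0.
Only in c17's history (behind): {c16, c17, c3, c4} — 4.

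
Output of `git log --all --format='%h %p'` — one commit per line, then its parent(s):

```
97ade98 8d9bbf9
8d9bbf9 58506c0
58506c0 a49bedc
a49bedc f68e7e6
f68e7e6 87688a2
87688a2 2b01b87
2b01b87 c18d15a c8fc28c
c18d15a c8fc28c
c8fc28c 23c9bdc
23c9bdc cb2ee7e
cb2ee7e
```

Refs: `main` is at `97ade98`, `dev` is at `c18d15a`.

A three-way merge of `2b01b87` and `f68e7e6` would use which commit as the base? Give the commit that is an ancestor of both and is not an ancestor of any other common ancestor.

2b01b87

Ancestors of 2b01b87: {23c9bdc, 2b01b87, c18d15a, c8fc28c, cb2ee7e}.
Ancestors of f68e7e6: {23c9bdc, 2b01b87, 87688a2, c18d15a, c8fc28c, cb2ee7e, f68e7e6}.
Common ancestors: {23c9bdc, 2b01b87, c18d15a, c8fc28c, cb2ee7e}.
Among these, 2b01b87 is not an ancestor of any other common ancestor — it is the merge base.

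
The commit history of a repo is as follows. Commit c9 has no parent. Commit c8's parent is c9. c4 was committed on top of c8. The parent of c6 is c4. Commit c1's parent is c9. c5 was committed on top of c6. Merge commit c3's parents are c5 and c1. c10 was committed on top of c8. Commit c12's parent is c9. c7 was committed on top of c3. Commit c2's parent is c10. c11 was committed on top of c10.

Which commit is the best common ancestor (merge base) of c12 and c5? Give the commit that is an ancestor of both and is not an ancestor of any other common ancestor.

c9

Ancestors of c12: {c12, c9}.
Ancestors of c5: {c4, c5, c6, c8, c9}.
Common ancestors: {c9}.
The only common ancestor is c9, so it is the merge base.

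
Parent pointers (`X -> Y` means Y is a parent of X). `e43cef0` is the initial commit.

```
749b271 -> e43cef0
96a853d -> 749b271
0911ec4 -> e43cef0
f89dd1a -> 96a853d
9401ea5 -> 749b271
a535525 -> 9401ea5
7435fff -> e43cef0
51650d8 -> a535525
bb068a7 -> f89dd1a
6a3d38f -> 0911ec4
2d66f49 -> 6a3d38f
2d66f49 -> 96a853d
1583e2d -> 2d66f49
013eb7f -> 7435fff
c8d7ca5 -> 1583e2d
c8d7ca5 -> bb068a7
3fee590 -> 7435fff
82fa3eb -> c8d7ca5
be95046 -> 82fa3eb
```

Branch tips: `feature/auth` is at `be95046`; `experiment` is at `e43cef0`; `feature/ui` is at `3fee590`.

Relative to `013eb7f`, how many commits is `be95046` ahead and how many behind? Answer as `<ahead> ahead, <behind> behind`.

11 ahead, 2 behind

Reachable from be95046: {0911ec4, 1583e2d, 2d66f49, 6a3d38f, 749b271, 82fa3eb, 96a853d, bb068a7, be95046, c8d7ca5, e43cef0, f89dd1a}.
Reachable from 013eb7f: {013eb7f, 7435fff, e43cef0}.
Only in be95046's history (ahead): {0911ec4, 1583e2d, 2d66f49, 6a3d38f, 749b271, 82fa3eb, 96a853d, bb068a7, be95046, c8d7ca5, f89dd1a} — 11.
Only in 013eb7f's history (behind): {013eb7f, 7435fff} — 2.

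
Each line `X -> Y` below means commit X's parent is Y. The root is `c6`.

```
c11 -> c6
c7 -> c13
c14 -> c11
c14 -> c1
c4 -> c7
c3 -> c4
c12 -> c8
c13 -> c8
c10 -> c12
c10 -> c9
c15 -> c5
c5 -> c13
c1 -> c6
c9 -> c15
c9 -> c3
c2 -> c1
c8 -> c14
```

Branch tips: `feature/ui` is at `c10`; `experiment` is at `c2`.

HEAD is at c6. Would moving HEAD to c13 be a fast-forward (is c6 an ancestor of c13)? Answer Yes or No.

A fast-forward from c6 to c13 is possible iff c6 is an ancestor of c13.
Ancestors of c13: {c1, c11, c13, c14, c6, c8}.
c6 is among them, so fast-forward is possible.

Yes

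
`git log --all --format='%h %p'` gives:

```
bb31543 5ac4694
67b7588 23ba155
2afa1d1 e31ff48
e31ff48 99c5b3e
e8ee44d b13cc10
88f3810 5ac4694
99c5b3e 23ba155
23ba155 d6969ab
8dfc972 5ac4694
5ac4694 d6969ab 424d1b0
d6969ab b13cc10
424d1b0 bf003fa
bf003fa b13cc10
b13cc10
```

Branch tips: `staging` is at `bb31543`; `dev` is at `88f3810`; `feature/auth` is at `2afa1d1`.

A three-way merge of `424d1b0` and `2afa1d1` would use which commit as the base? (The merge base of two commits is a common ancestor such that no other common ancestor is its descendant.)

Ancestors of 424d1b0: {424d1b0, b13cc10, bf003fa}.
Ancestors of 2afa1d1: {23ba155, 2afa1d1, 99c5b3e, b13cc10, d6969ab, e31ff48}.
Common ancestors: {b13cc10}.
The only common ancestor is b13cc10, so it is the merge base.

b13cc10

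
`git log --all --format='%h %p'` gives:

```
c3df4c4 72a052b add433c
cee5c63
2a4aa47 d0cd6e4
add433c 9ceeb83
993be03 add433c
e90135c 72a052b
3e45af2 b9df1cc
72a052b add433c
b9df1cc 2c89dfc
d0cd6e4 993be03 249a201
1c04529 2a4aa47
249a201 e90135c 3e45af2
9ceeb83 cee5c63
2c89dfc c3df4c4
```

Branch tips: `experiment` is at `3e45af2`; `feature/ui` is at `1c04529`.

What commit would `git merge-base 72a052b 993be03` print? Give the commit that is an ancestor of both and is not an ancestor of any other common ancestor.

Ancestors of 72a052b: {72a052b, 9ceeb83, add433c, cee5c63}.
Ancestors of 993be03: {993be03, 9ceeb83, add433c, cee5c63}.
Common ancestors: {9ceeb83, add433c, cee5c63}.
Among these, add433c is not an ancestor of any other common ancestor — it is the merge base.

add433c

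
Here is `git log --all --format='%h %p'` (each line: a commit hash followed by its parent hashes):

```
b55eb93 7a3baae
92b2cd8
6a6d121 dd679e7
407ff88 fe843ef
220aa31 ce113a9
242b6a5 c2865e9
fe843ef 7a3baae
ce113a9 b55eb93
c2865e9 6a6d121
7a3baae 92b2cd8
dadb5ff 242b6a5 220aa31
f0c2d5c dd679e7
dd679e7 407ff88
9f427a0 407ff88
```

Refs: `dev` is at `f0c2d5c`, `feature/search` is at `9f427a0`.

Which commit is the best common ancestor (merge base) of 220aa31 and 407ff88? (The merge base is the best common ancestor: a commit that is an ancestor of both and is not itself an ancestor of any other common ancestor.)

7a3baae

Ancestors of 220aa31: {220aa31, 7a3baae, 92b2cd8, b55eb93, ce113a9}.
Ancestors of 407ff88: {407ff88, 7a3baae, 92b2cd8, fe843ef}.
Common ancestors: {7a3baae, 92b2cd8}.
Among these, 7a3baae is not an ancestor of any other common ancestor — it is the merge base.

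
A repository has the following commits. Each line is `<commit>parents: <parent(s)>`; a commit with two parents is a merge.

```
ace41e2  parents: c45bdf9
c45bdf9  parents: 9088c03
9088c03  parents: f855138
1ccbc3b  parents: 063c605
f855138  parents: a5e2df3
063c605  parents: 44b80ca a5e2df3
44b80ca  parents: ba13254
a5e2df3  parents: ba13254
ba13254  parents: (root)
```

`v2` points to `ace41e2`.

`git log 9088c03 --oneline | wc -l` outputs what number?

Walking parent pointers from 9088c03: reachable set = {9088c03, a5e2df3, ba13254, f855138}.
That is 4 commits.

4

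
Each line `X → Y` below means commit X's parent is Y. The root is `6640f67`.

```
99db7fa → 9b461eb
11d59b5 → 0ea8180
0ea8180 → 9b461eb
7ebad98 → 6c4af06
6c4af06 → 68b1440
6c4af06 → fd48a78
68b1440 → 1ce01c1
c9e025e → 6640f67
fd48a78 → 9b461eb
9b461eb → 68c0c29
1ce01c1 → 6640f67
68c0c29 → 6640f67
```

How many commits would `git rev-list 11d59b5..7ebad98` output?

Reachable from 7ebad98: {1ce01c1, 6640f67, 68b1440, 68c0c29, 6c4af06, 7ebad98, 9b461eb, fd48a78}.
Reachable from 11d59b5: {0ea8180, 11d59b5, 6640f67, 68c0c29, 9b461eb}.
In 7ebad98's history but not 11d59b5's: {1ce01c1, 68b1440, 6c4af06, 7ebad98, fd48a78} — 5 commits.

5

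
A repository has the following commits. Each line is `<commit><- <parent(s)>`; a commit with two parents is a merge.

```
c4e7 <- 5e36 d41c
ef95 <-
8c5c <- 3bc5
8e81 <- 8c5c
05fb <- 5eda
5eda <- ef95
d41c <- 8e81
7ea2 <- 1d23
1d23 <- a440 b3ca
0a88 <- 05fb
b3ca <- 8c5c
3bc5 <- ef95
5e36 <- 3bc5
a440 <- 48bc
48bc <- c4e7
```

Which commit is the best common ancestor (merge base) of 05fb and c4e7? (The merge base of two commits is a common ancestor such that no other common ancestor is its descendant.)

Ancestors of 05fb: {05fb, 5eda, ef95}.
Ancestors of c4e7: {3bc5, 5e36, 8c5c, 8e81, c4e7, d41c, ef95}.
Common ancestors: {ef95}.
The only common ancestor is ef95, so it is the merge base.

ef95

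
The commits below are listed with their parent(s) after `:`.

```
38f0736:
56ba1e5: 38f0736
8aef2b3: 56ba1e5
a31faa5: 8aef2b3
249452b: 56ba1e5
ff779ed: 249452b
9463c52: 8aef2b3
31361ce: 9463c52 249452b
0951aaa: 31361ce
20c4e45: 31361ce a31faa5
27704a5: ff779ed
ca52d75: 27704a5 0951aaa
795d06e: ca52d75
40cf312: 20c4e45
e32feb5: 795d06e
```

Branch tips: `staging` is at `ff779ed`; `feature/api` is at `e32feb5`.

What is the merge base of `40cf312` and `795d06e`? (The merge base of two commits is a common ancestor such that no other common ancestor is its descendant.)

Ancestors of 40cf312: {20c4e45, 249452b, 31361ce, 38f0736, 40cf312, 56ba1e5, 8aef2b3, 9463c52, a31faa5}.
Ancestors of 795d06e: {0951aaa, 249452b, 27704a5, 31361ce, 38f0736, 56ba1e5, 795d06e, 8aef2b3, 9463c52, ca52d75, ff779ed}.
Common ancestors: {249452b, 31361ce, 38f0736, 56ba1e5, 8aef2b3, 9463c52}.
Among these, 31361ce is not an ancestor of any other common ancestor — it is the merge base.

31361ce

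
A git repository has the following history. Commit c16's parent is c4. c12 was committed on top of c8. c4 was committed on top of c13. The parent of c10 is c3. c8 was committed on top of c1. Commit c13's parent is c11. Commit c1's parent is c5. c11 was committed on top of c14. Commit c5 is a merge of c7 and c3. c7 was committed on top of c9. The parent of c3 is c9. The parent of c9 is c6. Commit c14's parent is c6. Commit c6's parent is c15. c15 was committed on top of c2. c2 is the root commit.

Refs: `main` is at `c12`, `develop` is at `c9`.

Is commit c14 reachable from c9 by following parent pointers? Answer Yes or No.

Ancestors of c9: {c15, c2, c6, c9}.
c14 is not in that set, so it is not an ancestor of c9.

No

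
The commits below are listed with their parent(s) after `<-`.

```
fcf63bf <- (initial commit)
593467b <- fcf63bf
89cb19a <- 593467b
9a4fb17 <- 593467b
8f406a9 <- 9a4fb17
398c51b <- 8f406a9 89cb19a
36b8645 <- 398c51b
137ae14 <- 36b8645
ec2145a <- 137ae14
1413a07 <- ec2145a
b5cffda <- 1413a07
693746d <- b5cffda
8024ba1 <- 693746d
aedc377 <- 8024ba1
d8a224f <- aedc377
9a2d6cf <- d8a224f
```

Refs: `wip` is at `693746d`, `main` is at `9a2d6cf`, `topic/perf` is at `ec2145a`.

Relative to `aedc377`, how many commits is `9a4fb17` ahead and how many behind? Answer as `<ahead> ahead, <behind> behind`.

Reachable from 9a4fb17: {593467b, 9a4fb17, fcf63bf}.
Reachable from aedc377: {137ae14, 1413a07, 36b8645, 398c51b, 593467b, 693746d, 8024ba1, 89cb19a, 8f406a9, 9a4fb17, aedc377, b5cffda, ec2145a, fcf63bf}.
Only in 9a4fb17's history (ahead): {} — 0.
Only in aedc377's history (behind): {137ae14, 1413a07, 36b8645, 398c51b, 693746d, 8024ba1, 89cb19a, 8f406a9, aedc377, b5cffda, ec2145a} — 11.

0 ahead, 11 behind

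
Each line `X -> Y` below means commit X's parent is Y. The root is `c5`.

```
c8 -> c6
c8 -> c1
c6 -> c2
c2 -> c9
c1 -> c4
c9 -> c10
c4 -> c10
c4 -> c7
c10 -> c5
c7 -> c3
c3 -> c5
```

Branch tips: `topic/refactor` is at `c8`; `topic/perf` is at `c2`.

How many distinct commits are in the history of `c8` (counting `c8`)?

10

Walking parent pointers from c8: reachable set = {c1, c10, c2, c3, c4, c5, c6, c7, c8, c9}.
That is 10 commits.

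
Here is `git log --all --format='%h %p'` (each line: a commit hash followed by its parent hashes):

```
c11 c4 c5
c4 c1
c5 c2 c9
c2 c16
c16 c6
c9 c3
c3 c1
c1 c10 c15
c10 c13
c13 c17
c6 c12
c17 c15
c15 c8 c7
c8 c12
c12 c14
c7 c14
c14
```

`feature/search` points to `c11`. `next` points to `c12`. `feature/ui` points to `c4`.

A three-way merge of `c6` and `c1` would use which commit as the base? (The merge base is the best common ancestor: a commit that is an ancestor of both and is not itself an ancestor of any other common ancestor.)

Ancestors of c6: {c12, c14, c6}.
Ancestors of c1: {c1, c10, c12, c13, c14, c15, c17, c7, c8}.
Common ancestors: {c12, c14}.
Among these, c12 is not an ancestor of any other common ancestor — it is the merge base.

c12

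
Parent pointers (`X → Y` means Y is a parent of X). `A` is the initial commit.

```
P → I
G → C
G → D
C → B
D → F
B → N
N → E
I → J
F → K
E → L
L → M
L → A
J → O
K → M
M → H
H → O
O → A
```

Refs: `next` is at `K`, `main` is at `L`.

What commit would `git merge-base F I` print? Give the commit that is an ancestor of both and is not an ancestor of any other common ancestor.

O

Ancestors of F: {A, F, H, K, M, O}.
Ancestors of I: {A, I, J, O}.
Common ancestors: {A, O}.
Among these, O is not an ancestor of any other common ancestor — it is the merge base.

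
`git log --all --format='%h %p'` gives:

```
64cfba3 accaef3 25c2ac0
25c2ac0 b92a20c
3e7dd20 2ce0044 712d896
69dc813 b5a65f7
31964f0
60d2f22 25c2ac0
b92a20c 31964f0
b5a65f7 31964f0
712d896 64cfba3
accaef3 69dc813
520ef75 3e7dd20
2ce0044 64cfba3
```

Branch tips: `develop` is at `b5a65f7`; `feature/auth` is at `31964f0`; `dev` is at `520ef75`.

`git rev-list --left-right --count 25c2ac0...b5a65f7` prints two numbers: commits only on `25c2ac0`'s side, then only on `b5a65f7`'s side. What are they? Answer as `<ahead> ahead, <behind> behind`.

2 ahead, 1 behind

Reachable from 25c2ac0: {25c2ac0, 31964f0, b92a20c}.
Reachable from b5a65f7: {31964f0, b5a65f7}.
Only in 25c2ac0's history (ahead): {25c2ac0, b92a20c} — 2.
Only in b5a65f7's history (behind): {b5a65f7} — 1.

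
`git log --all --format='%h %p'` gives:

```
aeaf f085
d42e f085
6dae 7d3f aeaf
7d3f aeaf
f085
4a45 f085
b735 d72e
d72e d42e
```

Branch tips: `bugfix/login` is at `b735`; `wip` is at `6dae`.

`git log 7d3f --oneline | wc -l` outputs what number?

3

Walking parent pointers from 7d3f: reachable set = {7d3f, aeaf, f085}.
That is 3 commits.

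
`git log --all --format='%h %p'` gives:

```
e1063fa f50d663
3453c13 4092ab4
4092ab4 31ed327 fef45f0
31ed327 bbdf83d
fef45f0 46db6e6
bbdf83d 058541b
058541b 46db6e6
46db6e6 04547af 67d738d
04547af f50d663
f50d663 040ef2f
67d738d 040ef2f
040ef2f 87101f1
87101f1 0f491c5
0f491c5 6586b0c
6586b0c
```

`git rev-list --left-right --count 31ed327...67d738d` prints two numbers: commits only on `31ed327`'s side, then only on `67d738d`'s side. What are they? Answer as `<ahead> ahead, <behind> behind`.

Reachable from 31ed327: {040ef2f, 04547af, 058541b, 0f491c5, 31ed327, 46db6e6, 6586b0c, 67d738d, 87101f1, bbdf83d, f50d663}.
Reachable from 67d738d: {040ef2f, 0f491c5, 6586b0c, 67d738d, 87101f1}.
Only in 31ed327's history (ahead): {04547af, 058541b, 31ed327, 46db6e6, bbdf83d, f50d663} — 6.
Only in 67d738d's history (behind): {} — 0.

6 ahead, 0 behind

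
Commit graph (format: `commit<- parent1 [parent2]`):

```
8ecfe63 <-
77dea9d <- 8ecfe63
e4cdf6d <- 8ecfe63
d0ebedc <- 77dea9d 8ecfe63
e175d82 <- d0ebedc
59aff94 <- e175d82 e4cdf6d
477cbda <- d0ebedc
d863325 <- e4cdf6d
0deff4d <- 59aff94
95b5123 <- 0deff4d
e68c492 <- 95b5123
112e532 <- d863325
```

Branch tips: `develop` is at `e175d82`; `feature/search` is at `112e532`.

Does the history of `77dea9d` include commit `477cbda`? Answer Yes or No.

No

Ancestors of 77dea9d: {77dea9d, 8ecfe63}.
477cbda is not in that set, so it is not an ancestor of 77dea9d.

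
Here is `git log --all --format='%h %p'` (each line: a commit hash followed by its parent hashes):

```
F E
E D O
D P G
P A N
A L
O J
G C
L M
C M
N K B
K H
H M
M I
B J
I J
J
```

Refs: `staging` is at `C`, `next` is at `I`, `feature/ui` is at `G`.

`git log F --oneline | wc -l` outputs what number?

16

Walking parent pointers from F: reachable set = {A, B, C, D, E, F, G, H, I, J, K, L, M, N, O, P}.
That is 16 commits.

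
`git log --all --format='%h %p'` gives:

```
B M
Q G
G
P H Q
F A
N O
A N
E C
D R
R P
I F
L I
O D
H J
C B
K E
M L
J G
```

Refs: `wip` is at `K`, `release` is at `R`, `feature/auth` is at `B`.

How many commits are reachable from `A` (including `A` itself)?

Walking parent pointers from A: reachable set = {A, D, G, H, J, N, O, P, Q, R}.
That is 10 commits.

10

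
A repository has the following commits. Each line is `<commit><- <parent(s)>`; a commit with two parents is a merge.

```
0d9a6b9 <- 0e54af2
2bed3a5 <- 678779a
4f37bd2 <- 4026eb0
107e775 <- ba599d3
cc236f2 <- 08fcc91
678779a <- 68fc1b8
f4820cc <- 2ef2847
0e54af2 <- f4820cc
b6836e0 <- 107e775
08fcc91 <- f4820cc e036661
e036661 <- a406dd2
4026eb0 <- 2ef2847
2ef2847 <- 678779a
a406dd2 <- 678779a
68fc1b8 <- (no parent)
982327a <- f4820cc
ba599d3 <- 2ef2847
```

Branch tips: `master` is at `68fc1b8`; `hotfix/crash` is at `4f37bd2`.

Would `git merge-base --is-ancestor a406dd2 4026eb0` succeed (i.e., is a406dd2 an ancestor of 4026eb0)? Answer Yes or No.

Ancestors of 4026eb0: {2ef2847, 4026eb0, 678779a, 68fc1b8}.
a406dd2 is not in that set, so it is not an ancestor of 4026eb0.

No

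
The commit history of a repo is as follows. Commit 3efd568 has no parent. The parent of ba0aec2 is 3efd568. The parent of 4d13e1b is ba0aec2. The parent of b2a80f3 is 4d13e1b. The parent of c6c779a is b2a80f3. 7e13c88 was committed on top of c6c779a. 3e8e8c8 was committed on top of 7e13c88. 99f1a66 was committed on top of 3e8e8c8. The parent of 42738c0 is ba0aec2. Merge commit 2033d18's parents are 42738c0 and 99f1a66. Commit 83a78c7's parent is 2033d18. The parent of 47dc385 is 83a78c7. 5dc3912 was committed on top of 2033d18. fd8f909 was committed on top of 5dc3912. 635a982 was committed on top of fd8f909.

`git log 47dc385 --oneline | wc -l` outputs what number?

12

Walking parent pointers from 47dc385: reachable set = {2033d18, 3e8e8c8, 3efd568, 42738c0, 47dc385, 4d13e1b, 7e13c88, 83a78c7, 99f1a66, b2a80f3, ba0aec2, c6c779a}.
That is 12 commits.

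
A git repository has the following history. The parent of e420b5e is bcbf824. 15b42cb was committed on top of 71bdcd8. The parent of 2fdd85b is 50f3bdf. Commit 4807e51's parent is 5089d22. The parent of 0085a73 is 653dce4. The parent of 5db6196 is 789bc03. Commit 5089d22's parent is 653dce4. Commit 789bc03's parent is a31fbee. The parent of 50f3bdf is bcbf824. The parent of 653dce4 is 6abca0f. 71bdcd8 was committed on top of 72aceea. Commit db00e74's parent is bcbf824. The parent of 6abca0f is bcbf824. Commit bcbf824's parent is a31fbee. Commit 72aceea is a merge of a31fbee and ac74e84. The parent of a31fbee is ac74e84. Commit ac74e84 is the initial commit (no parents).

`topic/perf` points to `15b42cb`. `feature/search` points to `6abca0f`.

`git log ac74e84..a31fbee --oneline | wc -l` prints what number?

1

Reachable from a31fbee: {a31fbee, ac74e84}.
Reachable from ac74e84: {ac74e84}.
In a31fbee's history but not ac74e84's: {a31fbee} — 1 commit.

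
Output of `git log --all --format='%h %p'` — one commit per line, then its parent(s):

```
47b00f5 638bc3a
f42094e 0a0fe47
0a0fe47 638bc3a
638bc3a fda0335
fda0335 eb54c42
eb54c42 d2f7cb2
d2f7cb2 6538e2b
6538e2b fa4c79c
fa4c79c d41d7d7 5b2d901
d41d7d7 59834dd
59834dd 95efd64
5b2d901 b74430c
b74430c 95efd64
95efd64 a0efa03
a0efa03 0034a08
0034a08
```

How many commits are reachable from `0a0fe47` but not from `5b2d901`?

Reachable from 0a0fe47: {0034a08, 0a0fe47, 59834dd, 5b2d901, 638bc3a, 6538e2b, 95efd64, a0efa03, b74430c, d2f7cb2, d41d7d7, eb54c42, fa4c79c, fda0335}.
Reachable from 5b2d901: {0034a08, 5b2d901, 95efd64, a0efa03, b74430c}.
In 0a0fe47's history but not 5b2d901's: {0a0fe47, 59834dd, 638bc3a, 6538e2b, d2f7cb2, d41d7d7, eb54c42, fa4c79c, fda0335} — 9 commits.

9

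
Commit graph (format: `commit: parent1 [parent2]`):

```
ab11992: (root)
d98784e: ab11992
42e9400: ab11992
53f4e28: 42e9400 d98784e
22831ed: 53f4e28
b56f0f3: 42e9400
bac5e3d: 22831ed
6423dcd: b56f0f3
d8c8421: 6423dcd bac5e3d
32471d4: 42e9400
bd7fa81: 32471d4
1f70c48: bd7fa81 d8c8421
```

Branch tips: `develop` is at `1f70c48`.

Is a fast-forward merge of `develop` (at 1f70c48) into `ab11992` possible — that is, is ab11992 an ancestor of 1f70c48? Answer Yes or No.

A fast-forward from ab11992 to 1f70c48 is possible iff ab11992 is an ancestor of 1f70c48.
Ancestors of 1f70c48: {1f70c48, 22831ed, 32471d4, 42e9400, 53f4e28, 6423dcd, ab11992, b56f0f3, bac5e3d, bd7fa81, d8c8421, d98784e}.
ab11992 is among them, so fast-forward is possible.

Yes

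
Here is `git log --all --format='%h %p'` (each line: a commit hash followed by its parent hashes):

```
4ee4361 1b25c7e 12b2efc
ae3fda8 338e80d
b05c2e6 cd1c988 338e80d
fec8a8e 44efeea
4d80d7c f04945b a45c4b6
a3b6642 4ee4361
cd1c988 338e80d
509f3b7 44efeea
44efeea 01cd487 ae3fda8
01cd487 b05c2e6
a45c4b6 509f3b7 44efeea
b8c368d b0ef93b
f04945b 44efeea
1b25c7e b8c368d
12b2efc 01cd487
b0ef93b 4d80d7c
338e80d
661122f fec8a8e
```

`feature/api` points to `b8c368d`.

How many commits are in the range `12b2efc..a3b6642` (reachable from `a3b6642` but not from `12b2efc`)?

Reachable from a3b6642: {01cd487, 12b2efc, 1b25c7e, 338e80d, 44efeea, 4d80d7c, 4ee4361, 509f3b7, a3b6642, a45c4b6, ae3fda8, b05c2e6, b0ef93b, b8c368d, cd1c988, f04945b}.
Reachable from 12b2efc: {01cd487, 12b2efc, 338e80d, b05c2e6, cd1c988}.
In a3b6642's history but not 12b2efc's: {1b25c7e, 44efeea, 4d80d7c, 4ee4361, 509f3b7, a3b6642, a45c4b6, ae3fda8, b0ef93b, b8c368d, f04945b} — 11 commits.

11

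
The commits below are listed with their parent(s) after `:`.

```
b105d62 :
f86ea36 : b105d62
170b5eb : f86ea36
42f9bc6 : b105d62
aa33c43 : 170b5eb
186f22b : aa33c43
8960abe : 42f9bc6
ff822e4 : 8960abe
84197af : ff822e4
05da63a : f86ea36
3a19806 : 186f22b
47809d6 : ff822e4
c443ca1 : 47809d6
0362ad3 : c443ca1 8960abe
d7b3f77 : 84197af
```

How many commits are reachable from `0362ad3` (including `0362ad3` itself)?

7

Walking parent pointers from 0362ad3: reachable set = {0362ad3, 42f9bc6, 47809d6, 8960abe, b105d62, c443ca1, ff822e4}.
That is 7 commits.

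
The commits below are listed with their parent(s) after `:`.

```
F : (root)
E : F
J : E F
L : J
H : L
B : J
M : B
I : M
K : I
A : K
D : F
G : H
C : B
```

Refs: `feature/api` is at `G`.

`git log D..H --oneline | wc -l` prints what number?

Reachable from H: {E, F, H, J, L}.
Reachable from D: {D, F}.
In H's history but not D's: {E, H, J, L} — 4 commits.

4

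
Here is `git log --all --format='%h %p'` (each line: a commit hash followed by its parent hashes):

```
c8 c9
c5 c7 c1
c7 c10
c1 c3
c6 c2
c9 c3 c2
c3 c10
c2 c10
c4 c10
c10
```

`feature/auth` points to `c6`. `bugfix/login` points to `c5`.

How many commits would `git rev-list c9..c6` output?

1

Reachable from c6: {c10, c2, c6}.
Reachable from c9: {c10, c2, c3, c9}.
In c6's history but not c9's: {c6} — 1 commit.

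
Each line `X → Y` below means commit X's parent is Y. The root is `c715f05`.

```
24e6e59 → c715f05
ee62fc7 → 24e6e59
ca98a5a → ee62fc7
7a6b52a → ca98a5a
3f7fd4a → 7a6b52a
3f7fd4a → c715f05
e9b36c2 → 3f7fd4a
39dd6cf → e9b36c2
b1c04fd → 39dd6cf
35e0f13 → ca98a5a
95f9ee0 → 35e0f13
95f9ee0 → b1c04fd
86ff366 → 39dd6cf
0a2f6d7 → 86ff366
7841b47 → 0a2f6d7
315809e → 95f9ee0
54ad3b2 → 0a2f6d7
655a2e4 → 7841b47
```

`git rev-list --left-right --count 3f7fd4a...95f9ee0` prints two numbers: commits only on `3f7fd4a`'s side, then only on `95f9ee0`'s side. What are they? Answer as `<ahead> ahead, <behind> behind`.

Reachable from 3f7fd4a: {24e6e59, 3f7fd4a, 7a6b52a, c715f05, ca98a5a, ee62fc7}.
Reachable from 95f9ee0: {24e6e59, 35e0f13, 39dd6cf, 3f7fd4a, 7a6b52a, 95f9ee0, b1c04fd, c715f05, ca98a5a, e9b36c2, ee62fc7}.
Only in 3f7fd4a's history (ahead): {} — 0.
Only in 95f9ee0's history (behind): {35e0f13, 39dd6cf, 95f9ee0, b1c04fd, e9b36c2} — 5.

0 ahead, 5 behind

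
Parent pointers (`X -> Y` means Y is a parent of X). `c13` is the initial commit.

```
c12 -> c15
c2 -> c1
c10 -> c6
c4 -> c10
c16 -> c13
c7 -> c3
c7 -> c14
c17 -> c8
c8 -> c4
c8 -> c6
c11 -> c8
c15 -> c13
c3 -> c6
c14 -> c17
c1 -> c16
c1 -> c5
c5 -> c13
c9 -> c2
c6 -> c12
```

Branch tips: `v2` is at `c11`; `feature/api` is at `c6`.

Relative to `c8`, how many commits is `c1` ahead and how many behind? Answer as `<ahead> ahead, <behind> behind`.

Reachable from c1: {c1, c13, c16, c5}.
Reachable from c8: {c10, c12, c13, c15, c4, c6, c8}.
Only in c1's history (ahead): {c1, c16, c5} — 3.
Only in c8's history (behind): {c10, c12, c15, c4, c6, c8} — 6.

3 ahead, 6 behind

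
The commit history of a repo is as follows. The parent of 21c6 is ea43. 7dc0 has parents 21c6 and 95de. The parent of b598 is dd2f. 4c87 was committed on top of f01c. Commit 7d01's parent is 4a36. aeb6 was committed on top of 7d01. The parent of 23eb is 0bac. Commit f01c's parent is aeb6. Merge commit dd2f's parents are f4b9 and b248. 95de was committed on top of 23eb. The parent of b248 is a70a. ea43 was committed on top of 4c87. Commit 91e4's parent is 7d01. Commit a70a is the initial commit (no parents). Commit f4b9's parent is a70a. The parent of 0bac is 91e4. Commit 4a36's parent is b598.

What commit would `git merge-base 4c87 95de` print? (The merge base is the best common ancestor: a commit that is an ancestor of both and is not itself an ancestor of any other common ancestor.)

Ancestors of 4c87: {4a36, 4c87, 7d01, a70a, aeb6, b248, b598, dd2f, f01c, f4b9}.
Ancestors of 95de: {0bac, 23eb, 4a36, 7d01, 91e4, 95de, a70a, b248, b598, dd2f, f4b9}.
Common ancestors: {4a36, 7d01, a70a, b248, b598, dd2f, f4b9}.
Among these, 7d01 is not an ancestor of any other common ancestor — it is the merge base.

7d01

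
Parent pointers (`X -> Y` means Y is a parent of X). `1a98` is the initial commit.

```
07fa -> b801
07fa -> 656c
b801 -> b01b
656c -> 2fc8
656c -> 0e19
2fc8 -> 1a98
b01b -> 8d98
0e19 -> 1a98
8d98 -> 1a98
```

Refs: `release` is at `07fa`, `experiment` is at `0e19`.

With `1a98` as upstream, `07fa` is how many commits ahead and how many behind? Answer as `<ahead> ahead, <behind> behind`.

Reachable from 07fa: {07fa, 0e19, 1a98, 2fc8, 656c, 8d98, b01b, b801}.
Reachable from 1a98: {1a98}.
Only in 07fa's history (ahead): {07fa, 0e19, 2fc8, 656c, 8d98, b01b, b801} — 7.
Only in 1a98's history (behind): {} — 0.

7 ahead, 0 behind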